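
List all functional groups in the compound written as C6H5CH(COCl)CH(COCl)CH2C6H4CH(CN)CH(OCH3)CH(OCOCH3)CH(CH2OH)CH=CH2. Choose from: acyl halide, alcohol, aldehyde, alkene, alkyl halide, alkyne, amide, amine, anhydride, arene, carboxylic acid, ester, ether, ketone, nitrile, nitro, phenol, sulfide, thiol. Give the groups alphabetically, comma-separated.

acyl halide, alcohol, alkene, arene, ester, ether, nitrile

Working along the chain:
  C6H5: C6H5– phenyl ring → arene.
  CH(COCl): pendant –C(=O)X: carbonyl C bonded to C and halogen → acyl halide.
  CH(COCl): pendant –C(=O)X: carbonyl C bonded to C and halogen → acyl halide.
  C6H4: para-disubstituted benzene ring → arene.
  CH(CN): pendant –C≡N: nitrile.
  CH(OCH3): pendant –OCH3: C–O–C with sp³ C, no adjacent C=O → ether.
  CH(OCOCH3): pendant –OC(=O)CH3: an acyloxy group → ester.
  CH(CH2OH): pendant –CH2OH on an sp³ backbone C → alcohol.
  CH=CH2: C=C double bond → alkene.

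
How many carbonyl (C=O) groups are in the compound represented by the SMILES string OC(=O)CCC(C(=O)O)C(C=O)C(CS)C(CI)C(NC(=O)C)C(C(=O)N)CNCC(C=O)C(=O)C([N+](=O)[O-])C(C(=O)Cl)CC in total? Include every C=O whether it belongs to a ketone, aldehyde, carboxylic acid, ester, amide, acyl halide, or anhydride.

HOOC: carboxylic acid, 1 C=O (running total 1).
CH(COOH): carboxylic acid, 1 C=O (running total 2).
CH(CHO): aldehyde, 1 C=O (running total 3).
CH(NHCOCH3): amide, 1 C=O (running total 4).
CH(CONH2): amide, 1 C=O (running total 5).
CH(CHO): aldehyde, 1 C=O (running total 6).
CO: ketone, 1 C=O (running total 7).
CH(COCl): acyl halide, 1 C=O (running total 8).

8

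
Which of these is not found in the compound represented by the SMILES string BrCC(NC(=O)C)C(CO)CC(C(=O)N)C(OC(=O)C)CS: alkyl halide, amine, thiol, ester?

amine

alkyl halide: present (BrCH2 — halogen on an sp³ carbon → alkyl halide).
ester: present (CH(OCOCH3) — pendant –OC(=O)CH3: an acyloxy group → ester).
thiol: present (CH2SH — –SH on an sp³ carbon → thiol).
amine: absent. In each of CH(NHCOCH3) and CH(CONH2), the nitrogen is bonded directly to a carbonyl carbon, making it part of an amide, not a free amine.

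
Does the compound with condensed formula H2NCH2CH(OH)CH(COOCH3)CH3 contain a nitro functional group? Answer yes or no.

–NH2 on an sp³ carbon with no adjacent C=O → amine.
–OH on an sp³ carbon → alcohol (secondary).
pendant –COOCH3: carbonyl C bonded to C and –OCH3 → ester.
The groups actually present are: alcohol, amine, ester.

no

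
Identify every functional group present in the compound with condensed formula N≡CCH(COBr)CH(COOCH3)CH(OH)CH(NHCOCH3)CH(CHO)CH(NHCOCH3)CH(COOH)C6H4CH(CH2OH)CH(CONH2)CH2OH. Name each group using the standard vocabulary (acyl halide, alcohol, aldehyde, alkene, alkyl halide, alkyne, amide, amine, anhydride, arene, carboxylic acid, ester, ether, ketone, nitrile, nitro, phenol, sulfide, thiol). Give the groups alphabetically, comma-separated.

acyl halide, alcohol, aldehyde, amide, arene, carboxylic acid, ester, nitrile

Working along the chain:
  N≡C: N≡C–: carbon triple-bonded to nitrogen → nitrile.
  CH(COBr): pendant –C(=O)X: carbonyl C bonded to C and halogen → acyl halide.
  CH(COOCH3): pendant –COOCH3: carbonyl C bonded to C and –OCH3 → ester.
  CH(OH): –OH on an sp³ carbon → alcohol (secondary).
  CH(NHCOCH3): pendant –NHC(=O)CH3: N bonded to a carbonyl → amide (not amine).
  CH(CHO): pendant –CHO: carbonyl C bonded to C and H → aldehyde.
  CH(NHCOCH3): pendant –NHC(=O)CH3: N bonded to a carbonyl → amide (not amine).
  CH(COOH): pendant –COOH: carbonyl C bonded to C and –OH → carboxylic acid.
  C6H4: para-disubstituted benzene ring → arene.
  CH(CH2OH): pendant –CH2OH on an sp³ backbone C → alcohol.
  CH(CONH2): pendant –CONH2: carbonyl C bonded to C and N → amide.
  CH2OH: –OH on an sp³ carbon → alcohol.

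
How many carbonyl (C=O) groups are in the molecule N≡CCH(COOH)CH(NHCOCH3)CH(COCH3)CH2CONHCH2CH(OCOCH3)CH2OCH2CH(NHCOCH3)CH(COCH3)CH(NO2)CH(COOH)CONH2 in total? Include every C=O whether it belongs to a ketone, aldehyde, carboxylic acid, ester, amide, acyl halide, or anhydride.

9

CH(COOH): carboxylic acid, 1 C=O (running total 1).
CH(NHCOCH3): amide, 1 C=O (running total 2).
CH(COCH3): ketone, 1 C=O (running total 3).
CH2CONHCH2: amide, 1 C=O (running total 4).
CH(OCOCH3): ester, 1 C=O (running total 5).
CH(NHCOCH3): amide, 1 C=O (running total 6).
CH(COCH3): ketone, 1 C=O (running total 7).
CH(COOH): carboxylic acid, 1 C=O (running total 8).
CONH2: amide, 1 C=O (running total 9).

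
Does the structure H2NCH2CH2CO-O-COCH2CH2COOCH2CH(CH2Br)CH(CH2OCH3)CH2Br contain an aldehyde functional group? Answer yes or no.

Reading the structure from left to right:
  H2NCH2: –NH2 on an sp³ carbon with no adjacent C=O → amine.
  CH2CO-O-COCH2: two acyl groups sharing one oxygen, –C(=O)–O–C(=O)– → anhydride.
  CH2COOCH2: –C(=O)–O–C with C on the carbonyl side → ester.
  CH(CH2Br): pendant –CH2X: halogen on sp³ carbon → alkyl halide.
  CH(CH2OCH3): pendant –CH2OCH3: C–O–C linkage → ether.
  CH2Br: halogen on an sp³ carbon → alkyl halide.
The groups actually present are: alkyl halide, amine, anhydride, ester, ether.

no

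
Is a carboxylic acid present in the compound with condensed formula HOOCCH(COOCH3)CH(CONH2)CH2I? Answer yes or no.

Taking each segment in turn:
  HOOC: –COOH: carbonyl C bonded to –OH and C → carboxylic acid (the –OH is not a separate alcohol).
  CH(COOCH3): pendant –COOCH3: carbonyl C bonded to C and –OCH3 → ester.
  CH(CONH2): pendant –CONH2: carbonyl C bonded to C and N → amide.
  CH2I: halogen on an sp³ carbon → alkyl halide.
The HOOC segment supplies the carboxylic acid: –COOH: carbonyl C bonded to –OH and C → carboxylic acid (the –OH is not a separate alcohol).

yes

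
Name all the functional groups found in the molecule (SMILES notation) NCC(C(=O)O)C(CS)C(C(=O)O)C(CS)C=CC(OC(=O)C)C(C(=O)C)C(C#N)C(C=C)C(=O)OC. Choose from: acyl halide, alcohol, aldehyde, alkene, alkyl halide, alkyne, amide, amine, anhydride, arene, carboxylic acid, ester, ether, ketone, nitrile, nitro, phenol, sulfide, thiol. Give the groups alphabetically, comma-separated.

alkene, amine, carboxylic acid, ester, ketone, nitrile, thiol

–NH2 on an sp³ carbon with no adjacent C=O → amine.
pendant –COOH: carbonyl C bonded to C and –OH → carboxylic acid.
pendant –CH2SH → thiol.
pendant –COOH: carbonyl C bonded to C and –OH → carboxylic acid.
pendant –CH2SH → thiol.
C=C double bond → alkene.
pendant –OC(=O)CH3: an acyloxy group → ester.
pendant –COCH3: carbonyl C bonded to two carbons → ketone.
pendant –C≡N: nitrile.
pendant –CH=CH2: C=C double bond → alkene.
–C(=O)OCH3: carbonyl C bonded to C and to –OCH3 → ester (not ketone + ether).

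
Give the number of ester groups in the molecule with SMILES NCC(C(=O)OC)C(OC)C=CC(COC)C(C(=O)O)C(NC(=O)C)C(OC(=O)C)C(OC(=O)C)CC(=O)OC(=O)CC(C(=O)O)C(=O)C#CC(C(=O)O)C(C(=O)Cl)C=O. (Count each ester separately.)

Taking each segment in turn:
  H2NCH2: –NH2 on an sp³ carbon with no adjacent C=O → amine.
  CH(COOCH3): pendant –COOCH3: carbonyl C bonded to C and –OCH3 → ester.
  CH(OCH3): pendant –OCH3: C–O–C with sp³ C, no adjacent C=O → ether.
  CH=CH: C=C double bond → alkene.
  CH(CH2OCH3): pendant –CH2OCH3: C–O–C linkage → ether.
  CH(COOH): pendant –COOH: carbonyl C bonded to C and –OH → carboxylic acid.
  CH(NHCOCH3): pendant –NHC(=O)CH3: N bonded to a carbonyl → amide (not amine).
  CH(OCOCH3): pendant –OC(=O)CH3: an acyloxy group → ester.
  CH(OCOCH3): pendant –OC(=O)CH3: an acyloxy group → ester.
  CH2CO-O-COCH2: two acyl groups sharing one oxygen, –C(=O)–O–C(=O)– → anhydride.
  CH(COOH): pendant –COOH: carbonyl C bonded to C and –OH → carboxylic acid.
  CO: –C(=O)– with carbon on both sides → ketone.
  C≡C: C≡C triple bond → alkyne.
  CH(COOH): pendant –COOH: carbonyl C bonded to C and –OH → carboxylic acid.
  CH(COCl): pendant –C(=O)X: carbonyl C bonded to C and halogen → acyl halide.
  CHO: terminal –CHO: carbonyl C bonded to H and C → aldehyde.
Ester appears at: CH(COOCH3), CH(OCOCH3), CH(OCOCH3) → 3.

3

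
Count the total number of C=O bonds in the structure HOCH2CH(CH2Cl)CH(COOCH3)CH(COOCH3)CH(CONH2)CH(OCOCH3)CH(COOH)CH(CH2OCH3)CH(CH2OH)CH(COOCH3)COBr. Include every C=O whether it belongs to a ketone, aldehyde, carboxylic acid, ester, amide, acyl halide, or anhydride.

CH(COOCH3): ester, 1 C=O (running total 1).
CH(COOCH3): ester, 1 C=O (running total 2).
CH(CONH2): amide, 1 C=O (running total 3).
CH(OCOCH3): ester, 1 C=O (running total 4).
CH(COOH): carboxylic acid, 1 C=O (running total 5).
CH(COOCH3): ester, 1 C=O (running total 6).
COBr: acyl halide, 1 C=O (running total 7).

7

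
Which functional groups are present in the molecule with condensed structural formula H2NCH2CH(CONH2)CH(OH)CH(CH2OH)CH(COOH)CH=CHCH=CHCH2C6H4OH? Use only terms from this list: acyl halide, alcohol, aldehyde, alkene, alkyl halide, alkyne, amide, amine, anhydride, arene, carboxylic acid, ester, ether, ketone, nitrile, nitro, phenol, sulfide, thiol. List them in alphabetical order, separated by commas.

–NH2 on an sp³ carbon with no adjacent C=O → amine.
pendant –CONH2: carbonyl C bonded to C and N → amide.
–OH on an sp³ carbon → alcohol (secondary).
pendant –CH2OH on an sp³ backbone C → alcohol.
pendant –COOH: carbonyl C bonded to C and –OH → carboxylic acid.
C=C double bond → alkene.
C=C double bond → alkene.
–OH attached directly to an aromatic ring → phenol (not alcohol); the ring itself is an arene.

alcohol, alkene, amide, amine, arene, carboxylic acid, phenol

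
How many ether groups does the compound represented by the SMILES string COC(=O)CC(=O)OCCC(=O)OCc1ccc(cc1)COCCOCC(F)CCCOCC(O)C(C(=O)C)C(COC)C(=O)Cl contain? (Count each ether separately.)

Working along the chain:
  CH3OOC: CH3O–C(=O)–: carbonyl C bonded to C and to –OCH3 → ester (not ketone + ether).
  CH2COOCH2: –C(=O)–O–C with C on the carbonyl side → ester.
  CH2COOCH2: –C(=O)–O–C with C on the carbonyl side → ester.
  C6H4: para-disubstituted benzene ring → arene.
  CH2OCH2: C–O–C with sp³ carbons on both sides and no adjacent C=O → ether.
  CH2OCH2: C–O–C with sp³ carbons on both sides and no adjacent C=O → ether.
  CH(F): halogen on an sp³ carbon → alkyl halide.
  CH2OCH2: C–O–C with sp³ carbons on both sides and no adjacent C=O → ether.
  CH(OH): –OH on an sp³ carbon → alcohol (secondary).
  CH(COCH3): pendant –COCH3: carbonyl C bonded to two carbons → ketone.
  CH(CH2OCH3): pendant –CH2OCH3: C–O–C linkage → ether.
  COCl: –C(=O)Cl: carbonyl C bonded to C and to a halogen → acyl halide (not alkyl halide).
Ether appears at: CH2OCH2, CH2OCH2, CH2OCH2, CH(CH2OCH3) → 4.

4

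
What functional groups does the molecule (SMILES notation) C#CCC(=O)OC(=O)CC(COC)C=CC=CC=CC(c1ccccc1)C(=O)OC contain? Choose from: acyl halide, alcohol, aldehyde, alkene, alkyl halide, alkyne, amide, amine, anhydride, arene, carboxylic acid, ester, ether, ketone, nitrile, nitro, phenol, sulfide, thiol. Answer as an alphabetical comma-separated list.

Working along the chain:
  HC≡C: C≡C triple bond → alkyne.
  CH2CO-O-COCH2: two acyl groups sharing one oxygen, –C(=O)–O–C(=O)– → anhydride.
  CH(CH2OCH3): pendant –CH2OCH3: C–O–C linkage → ether.
  CH=CH: C=C double bond → alkene.
  CH=CH: C=C double bond → alkene.
  CH=CH: C=C double bond → alkene.
  CH(C6H5): pendant –C6H5: benzene ring → arene.
  COOCH3: –C(=O)OCH3: carbonyl C bonded to C and to –OCH3 → ester (not ketone + ether).

alkene, alkyne, anhydride, arene, ester, ether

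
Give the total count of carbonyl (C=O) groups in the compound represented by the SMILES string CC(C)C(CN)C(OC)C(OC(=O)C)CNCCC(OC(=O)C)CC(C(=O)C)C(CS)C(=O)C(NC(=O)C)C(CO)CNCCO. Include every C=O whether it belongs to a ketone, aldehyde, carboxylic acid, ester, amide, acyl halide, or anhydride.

5

CH(OCOCH3): ester, 1 C=O (running total 1).
CH(OCOCH3): ester, 1 C=O (running total 2).
CH(COCH3): ketone, 1 C=O (running total 3).
CO: ketone, 1 C=O (running total 4).
CH(NHCOCH3): amide, 1 C=O (running total 5).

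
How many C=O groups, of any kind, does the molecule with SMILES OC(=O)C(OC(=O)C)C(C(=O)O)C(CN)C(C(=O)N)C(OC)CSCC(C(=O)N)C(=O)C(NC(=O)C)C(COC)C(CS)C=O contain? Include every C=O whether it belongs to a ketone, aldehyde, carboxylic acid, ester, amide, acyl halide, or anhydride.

8

HOOC: carboxylic acid, 1 C=O (running total 1).
CH(OCOCH3): ester, 1 C=O (running total 2).
CH(COOH): carboxylic acid, 1 C=O (running total 3).
CH(CONH2): amide, 1 C=O (running total 4).
CH(CONH2): amide, 1 C=O (running total 5).
CO: ketone, 1 C=O (running total 6).
CH(NHCOCH3): amide, 1 C=O (running total 7).
CHO: aldehyde, 1 C=O (running total 8).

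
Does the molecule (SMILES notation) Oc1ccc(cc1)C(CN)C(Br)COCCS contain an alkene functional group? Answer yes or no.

Reading the structure from left to right:
  HOC6H4: –OH attached directly to an aromatic ring → phenol (not alcohol); the ring itself is an arene.
  CH(CH2NH2): pendant –CH2NH2: N on sp³ C, no adjacent C=O → amine.
  CH(Br): halogen on an sp³ carbon → alkyl halide.
  CH2OCH2: C–O–C with sp³ carbons on both sides and no adjacent C=O → ether.
  CH2SH: –SH on an sp³ carbon → thiol.
In HOC6H4, the C=C units are part of an aromatic ring, which is an arene, not an isolated alkene.
The groups actually present are: alkyl halide, amine, arene, ether, phenol, thiol.

no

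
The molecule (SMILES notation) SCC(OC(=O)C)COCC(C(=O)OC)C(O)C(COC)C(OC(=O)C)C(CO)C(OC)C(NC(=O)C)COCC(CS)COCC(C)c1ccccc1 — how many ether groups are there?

5

Working along the chain:
  HSCH2: –SH on an sp³ carbon → thiol.
  CH(OCOCH3): pendant –OC(=O)CH3: an acyloxy group → ester.
  CH2OCH2: C–O–C with sp³ carbons on both sides and no adjacent C=O → ether.
  CH(COOCH3): pendant –COOCH3: carbonyl C bonded to C and –OCH3 → ester.
  CH(OH): –OH on an sp³ carbon → alcohol (secondary).
  CH(CH2OCH3): pendant –CH2OCH3: C–O–C linkage → ether.
  CH(OCOCH3): pendant –OC(=O)CH3: an acyloxy group → ester.
  CH(CH2OH): pendant –CH2OH on an sp³ backbone C → alcohol.
  CH(OCH3): pendant –OCH3: C–O–C with sp³ C, no adjacent C=O → ether.
  CH(NHCOCH3): pendant –NHC(=O)CH3: N bonded to a carbonyl → amide (not amine).
  CH2OCH2: C–O–C with sp³ carbons on both sides and no adjacent C=O → ether.
  CH(CH2SH): pendant –CH2SH → thiol.
  CH2OCH2: C–O–C with sp³ carbons on both sides and no adjacent C=O → ether.
  C6H5: –C6H5 phenyl ring → arene.
Ether appears at: CH2OCH2, CH(CH2OCH3), CH(OCH3), CH2OCH2, CH2OCH2 → 5.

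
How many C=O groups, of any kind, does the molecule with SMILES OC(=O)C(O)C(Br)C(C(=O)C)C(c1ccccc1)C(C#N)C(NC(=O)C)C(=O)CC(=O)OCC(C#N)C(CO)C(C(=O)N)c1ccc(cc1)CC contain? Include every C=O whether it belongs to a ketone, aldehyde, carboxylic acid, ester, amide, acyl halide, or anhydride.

6

HOOC: carboxylic acid, 1 C=O (running total 1).
CH(COCH3): ketone, 1 C=O (running total 2).
CH(NHCOCH3): amide, 1 C=O (running total 3).
CO: ketone, 1 C=O (running total 4).
CH2COOCH2: ester, 1 C=O (running total 5).
CH(CONH2): amide, 1 C=O (running total 6).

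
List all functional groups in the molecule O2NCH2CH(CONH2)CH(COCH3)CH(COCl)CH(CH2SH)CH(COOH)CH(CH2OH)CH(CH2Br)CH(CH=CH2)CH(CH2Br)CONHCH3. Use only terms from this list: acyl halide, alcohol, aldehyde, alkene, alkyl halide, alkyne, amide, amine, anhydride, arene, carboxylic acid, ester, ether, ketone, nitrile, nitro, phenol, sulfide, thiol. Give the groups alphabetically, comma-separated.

Working along the chain:
  O2NCH2: –NO2 on carbon → nitro group.
  CH(CONH2): pendant –CONH2: carbonyl C bonded to C and N → amide.
  CH(COCH3): pendant –COCH3: carbonyl C bonded to two carbons → ketone.
  CH(COCl): pendant –C(=O)X: carbonyl C bonded to C and halogen → acyl halide.
  CH(CH2SH): pendant –CH2SH → thiol.
  CH(COOH): pendant –COOH: carbonyl C bonded to C and –OH → carboxylic acid.
  CH(CH2OH): pendant –CH2OH on an sp³ backbone C → alcohol.
  CH(CH2Br): pendant –CH2X: halogen on sp³ carbon → alkyl halide.
  CH(CH=CH2): pendant –CH=CH2: C=C double bond → alkene.
  CH(CH2Br): pendant –CH2X: halogen on sp³ carbon → alkyl halide.
  CONHCH3: –C(=O)NHCH3: carbonyl C bonded to C and to N → amide (the N is not an amine).

acyl halide, alcohol, alkene, alkyl halide, amide, carboxylic acid, ketone, nitro, thiol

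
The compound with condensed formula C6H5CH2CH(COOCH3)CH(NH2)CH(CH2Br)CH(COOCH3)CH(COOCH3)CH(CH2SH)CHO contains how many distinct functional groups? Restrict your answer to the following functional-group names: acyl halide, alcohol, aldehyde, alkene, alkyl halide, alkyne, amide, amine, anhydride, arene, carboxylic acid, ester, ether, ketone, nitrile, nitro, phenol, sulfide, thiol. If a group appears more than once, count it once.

C6H5– phenyl ring → arene.
pendant –COOCH3: carbonyl C bonded to C and –OCH3 → ester.
–NH2 on an sp³ carbon with no adjacent C=O → amine.
pendant –CH2X: halogen on sp³ carbon → alkyl halide.
pendant –COOCH3: carbonyl C bonded to C and –OCH3 → ester.
pendant –COOCH3: carbonyl C bonded to C and –OCH3 → ester.
pendant –CH2SH → thiol.
terminal –CHO: carbonyl C bonded to H and C → aldehyde.
Distinct types present: aldehyde, alkyl halide, amine, arene, ester, thiol.

6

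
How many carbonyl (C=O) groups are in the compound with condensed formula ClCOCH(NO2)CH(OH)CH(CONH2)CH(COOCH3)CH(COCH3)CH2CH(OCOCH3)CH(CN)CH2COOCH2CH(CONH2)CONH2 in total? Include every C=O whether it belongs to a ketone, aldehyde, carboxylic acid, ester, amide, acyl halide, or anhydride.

8

ClCO: acyl halide, 1 C=O (running total 1).
CH(CONH2): amide, 1 C=O (running total 2).
CH(COOCH3): ester, 1 C=O (running total 3).
CH(COCH3): ketone, 1 C=O (running total 4).
CH(OCOCH3): ester, 1 C=O (running total 5).
CH2COOCH2: ester, 1 C=O (running total 6).
CH(CONH2): amide, 1 C=O (running total 7).
CONH2: amide, 1 C=O (running total 8).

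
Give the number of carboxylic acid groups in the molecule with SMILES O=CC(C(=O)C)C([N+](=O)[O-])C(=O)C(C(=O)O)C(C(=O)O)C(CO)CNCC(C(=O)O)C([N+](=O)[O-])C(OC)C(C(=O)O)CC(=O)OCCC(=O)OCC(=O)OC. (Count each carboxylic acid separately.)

4

terminal –CHO: carbonyl C bonded to H and C → aldehyde.
pendant –COCH3: carbonyl C bonded to two carbons → ketone.
–NO2 on an sp³ carbon → nitro (the N=O is not a carbonyl).
–C(=O)– with carbon on both sides → ketone.
pendant –COOH: carbonyl C bonded to C and –OH → carboxylic acid.
pendant –COOH: carbonyl C bonded to C and –OH → carboxylic acid.
pendant –CH2OH on an sp³ backbone C → alcohol.
C–N–C with sp³ carbons and no adjacent C=O → amine (secondary).
pendant –COOH: carbonyl C bonded to C and –OH → carboxylic acid.
–NO2 on an sp³ carbon → nitro (the N=O is not a carbonyl).
pendant –OCH3: C–O–C with sp³ C, no adjacent C=O → ether.
pendant –COOH: carbonyl C bonded to C and –OH → carboxylic acid.
–C(=O)–O–C with C on the carbonyl side → ester.
–C(=O)–O–C with C on the carbonyl side → ester.
–C(=O)OCH3: carbonyl C bonded to C and to –OCH3 → ester (not ketone + ether).
Carboxylic acid appears at: CH(COOH), CH(COOH), CH(COOH), CH(COOH) → 4.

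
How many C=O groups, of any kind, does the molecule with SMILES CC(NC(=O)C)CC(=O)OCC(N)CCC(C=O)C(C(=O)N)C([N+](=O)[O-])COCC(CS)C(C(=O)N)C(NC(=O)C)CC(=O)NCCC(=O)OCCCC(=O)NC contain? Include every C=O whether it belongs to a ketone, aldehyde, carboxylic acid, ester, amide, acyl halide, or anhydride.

9

CH(NHCOCH3): amide, 1 C=O (running total 1).
CH2COOCH2: ester, 1 C=O (running total 2).
CH(CHO): aldehyde, 1 C=O (running total 3).
CH(CONH2): amide, 1 C=O (running total 4).
CH(CONH2): amide, 1 C=O (running total 5).
CH(NHCOCH3): amide, 1 C=O (running total 6).
CH2CONHCH2: amide, 1 C=O (running total 7).
CH2COOCH2: ester, 1 C=O (running total 8).
CONHCH3: amide, 1 C=O (running total 9).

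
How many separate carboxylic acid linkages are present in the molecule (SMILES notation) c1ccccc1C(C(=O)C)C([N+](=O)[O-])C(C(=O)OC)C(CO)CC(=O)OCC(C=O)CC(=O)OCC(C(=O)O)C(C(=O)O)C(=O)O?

Working along the chain:
  C6H5: C6H5– phenyl ring → arene.
  CH(COCH3): pendant –COCH3: carbonyl C bonded to two carbons → ketone.
  CH(NO2): –NO2 on an sp³ carbon → nitro (the N=O is not a carbonyl).
  CH(COOCH3): pendant –COOCH3: carbonyl C bonded to C and –OCH3 → ester.
  CH(CH2OH): pendant –CH2OH on an sp³ backbone C → alcohol.
  CH2COOCH2: –C(=O)–O–C with C on the carbonyl side → ester.
  CH(CHO): pendant –CHO: carbonyl C bonded to C and H → aldehyde.
  CH2COOCH2: –C(=O)–O–C with C on the carbonyl side → ester.
  CH(COOH): pendant –COOH: carbonyl C bonded to C and –OH → carboxylic acid.
  CH(COOH): pendant –COOH: carbonyl C bonded to C and –OH → carboxylic acid.
  COOH: –COOH: carbonyl C bonded to –OH and C → carboxylic acid (the –OH is not a separate alcohol).
Carboxylic acid appears at: CH(COOH), CH(COOH), COOH → 3.

3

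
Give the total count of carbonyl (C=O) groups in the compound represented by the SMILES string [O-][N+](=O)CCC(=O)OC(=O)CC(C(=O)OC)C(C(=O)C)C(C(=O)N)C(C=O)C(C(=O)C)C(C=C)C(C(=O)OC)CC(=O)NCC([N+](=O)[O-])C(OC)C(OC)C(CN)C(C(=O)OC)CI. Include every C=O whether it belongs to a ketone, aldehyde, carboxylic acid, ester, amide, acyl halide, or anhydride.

CH2CO-O-COCH2: anhydride, 2 C=O (running total 2).
CH(COOCH3): ester, 1 C=O (running total 3).
CH(COCH3): ketone, 1 C=O (running total 4).
CH(CONH2): amide, 1 C=O (running total 5).
CH(CHO): aldehyde, 1 C=O (running total 6).
CH(COCH3): ketone, 1 C=O (running total 7).
CH(COOCH3): ester, 1 C=O (running total 8).
CH2CONHCH2: amide, 1 C=O (running total 9).
CH(COOCH3): ester, 1 C=O (running total 10).

10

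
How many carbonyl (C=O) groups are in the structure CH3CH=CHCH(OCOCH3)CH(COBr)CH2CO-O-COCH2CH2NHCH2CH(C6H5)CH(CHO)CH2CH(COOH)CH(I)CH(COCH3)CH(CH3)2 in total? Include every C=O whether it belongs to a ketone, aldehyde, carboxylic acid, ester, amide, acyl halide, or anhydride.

7

CH(OCOCH3): ester, 1 C=O (running total 1).
CH(COBr): acyl halide, 1 C=O (running total 2).
CH2CO-O-COCH2: anhydride, 2 C=O (running total 4).
CH(CHO): aldehyde, 1 C=O (running total 5).
CH(COOH): carboxylic acid, 1 C=O (running total 6).
CH(COCH3): ketone, 1 C=O (running total 7).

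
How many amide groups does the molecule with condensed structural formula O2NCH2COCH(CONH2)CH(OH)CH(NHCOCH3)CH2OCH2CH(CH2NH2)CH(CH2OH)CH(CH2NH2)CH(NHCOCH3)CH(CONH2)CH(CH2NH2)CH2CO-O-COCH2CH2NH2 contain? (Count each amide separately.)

4

Reading the structure from left to right:
  O2NCH2: –NO2 on carbon → nitro group.
  CO: –C(=O)– with carbon on both sides → ketone.
  CH(CONH2): pendant –CONH2: carbonyl C bonded to C and N → amide.
  CH(OH): –OH on an sp³ carbon → alcohol (secondary).
  CH(NHCOCH3): pendant –NHC(=O)CH3: N bonded to a carbonyl → amide (not amine).
  CH2OCH2: C–O–C with sp³ carbons on both sides and no adjacent C=O → ether.
  CH(CH2NH2): pendant –CH2NH2: N on sp³ C, no adjacent C=O → amine.
  CH(CH2OH): pendant –CH2OH on an sp³ backbone C → alcohol.
  CH(CH2NH2): pendant –CH2NH2: N on sp³ C, no adjacent C=O → amine.
  CH(NHCOCH3): pendant –NHC(=O)CH3: N bonded to a carbonyl → amide (not amine).
  CH(CONH2): pendant –CONH2: carbonyl C bonded to C and N → amide.
  CH(CH2NH2): pendant –CH2NH2: N on sp³ C, no adjacent C=O → amine.
  CH2CO-O-COCH2: two acyl groups sharing one oxygen, –C(=O)–O–C(=O)– → anhydride.
  CH2NH2: –NH2 on an sp³ carbon with no adjacent C=O → amine.
Amide appears at: CH(CONH2), CH(NHCOCH3), CH(NHCOCH3), CH(CONH2) → 4.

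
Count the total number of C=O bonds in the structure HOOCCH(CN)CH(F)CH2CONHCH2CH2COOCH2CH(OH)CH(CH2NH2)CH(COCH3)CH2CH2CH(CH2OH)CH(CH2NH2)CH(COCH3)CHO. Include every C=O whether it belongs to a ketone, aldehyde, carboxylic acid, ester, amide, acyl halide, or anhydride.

HOOC: carboxylic acid, 1 C=O (running total 1).
CH2CONHCH2: amide, 1 C=O (running total 2).
CH2COOCH2: ester, 1 C=O (running total 3).
CH(COCH3): ketone, 1 C=O (running total 4).
CH(COCH3): ketone, 1 C=O (running total 5).
CHO: aldehyde, 1 C=O (running total 6).

6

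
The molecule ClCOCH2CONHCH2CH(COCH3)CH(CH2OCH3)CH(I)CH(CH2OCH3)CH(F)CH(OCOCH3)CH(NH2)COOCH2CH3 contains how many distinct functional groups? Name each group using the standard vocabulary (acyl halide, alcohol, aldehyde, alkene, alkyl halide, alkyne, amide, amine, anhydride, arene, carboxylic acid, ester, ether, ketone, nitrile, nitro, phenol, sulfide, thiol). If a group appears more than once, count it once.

–C(=O)Cl: carbonyl C bonded to C and to a halogen → acyl halide (not alkyl halide).
–C(=O)–N– linkage → amide (the N is not an amine).
pendant –COCH3: carbonyl C bonded to two carbons → ketone.
pendant –CH2OCH3: C–O–C linkage → ether.
halogen on an sp³ carbon → alkyl halide.
pendant –CH2OCH3: C–O–C linkage → ether.
halogen on an sp³ carbon → alkyl halide.
pendant –OC(=O)CH3: an acyloxy group → ester.
–NH2 on an sp³ carbon with no adjacent C=O → amine.
–C(=O)OCH2CH3: carbonyl C bonded to C and to –OEt → ester.
Distinct types present: acyl halide, alkyl halide, amide, amine, ester, ether, ketone.

7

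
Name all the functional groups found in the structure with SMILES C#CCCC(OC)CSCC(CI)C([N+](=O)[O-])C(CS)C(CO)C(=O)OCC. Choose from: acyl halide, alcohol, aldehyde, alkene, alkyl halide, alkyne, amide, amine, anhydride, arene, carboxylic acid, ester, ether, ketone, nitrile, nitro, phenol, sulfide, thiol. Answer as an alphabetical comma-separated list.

alcohol, alkyl halide, alkyne, ester, ether, nitro, sulfide, thiol

Reading the structure from left to right:
  HC≡C: C≡C triple bond → alkyne.
  CH(OCH3): pendant –OCH3: C–O–C with sp³ C, no adjacent C=O → ether.
  CH2SCH2: C–S–C linkage → sulfide (thioether).
  CH(CH2I): pendant –CH2X: halogen on sp³ carbon → alkyl halide.
  CH(NO2): –NO2 on an sp³ carbon → nitro (the N=O is not a carbonyl).
  CH(CH2SH): pendant –CH2SH → thiol.
  CH(CH2OH): pendant –CH2OH on an sp³ backbone C → alcohol.
  COOCH2CH3: –C(=O)OCH2CH3: carbonyl C bonded to C and to –OEt → ester.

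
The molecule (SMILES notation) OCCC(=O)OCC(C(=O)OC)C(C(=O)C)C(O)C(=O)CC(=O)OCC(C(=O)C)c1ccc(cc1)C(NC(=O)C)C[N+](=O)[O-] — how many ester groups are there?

HO– on an sp³ carbon → alcohol.
–C(=O)–O–C with C on the carbonyl side → ester.
pendant –COOCH3: carbonyl C bonded to C and –OCH3 → ester.
pendant –COCH3: carbonyl C bonded to two carbons → ketone.
–OH on an sp³ carbon → alcohol (secondary).
–C(=O)– with carbon on both sides → ketone.
–C(=O)–O–C with C on the carbonyl side → ester.
pendant –COCH3: carbonyl C bonded to two carbons → ketone.
para-disubstituted benzene ring → arene.
pendant –NHC(=O)CH3: N bonded to a carbonyl → amide (not amine).
–NO2 on carbon → nitro group.
Ester appears at: CH2COOCH2, CH(COOCH3), CH2COOCH2 → 3.

3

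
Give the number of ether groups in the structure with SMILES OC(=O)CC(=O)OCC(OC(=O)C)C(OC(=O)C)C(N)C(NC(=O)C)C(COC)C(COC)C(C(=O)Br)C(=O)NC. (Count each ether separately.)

2

–COOH: carbonyl C bonded to –OH and C → carboxylic acid (the –OH is not a separate alcohol).
–C(=O)–O–C with C on the carbonyl side → ester.
pendant –OC(=O)CH3: an acyloxy group → ester.
pendant –OC(=O)CH3: an acyloxy group → ester.
–NH2 on an sp³ carbon with no adjacent C=O → amine.
pendant –NHC(=O)CH3: N bonded to a carbonyl → amide (not amine).
pendant –CH2OCH3: C–O–C linkage → ether.
pendant –CH2OCH3: C–O–C linkage → ether.
pendant –C(=O)X: carbonyl C bonded to C and halogen → acyl halide.
–C(=O)NHCH3: carbonyl C bonded to C and to N → amide (the N is not an amine).
Ether appears at: CH(CH2OCH3), CH(CH2OCH3) → 2.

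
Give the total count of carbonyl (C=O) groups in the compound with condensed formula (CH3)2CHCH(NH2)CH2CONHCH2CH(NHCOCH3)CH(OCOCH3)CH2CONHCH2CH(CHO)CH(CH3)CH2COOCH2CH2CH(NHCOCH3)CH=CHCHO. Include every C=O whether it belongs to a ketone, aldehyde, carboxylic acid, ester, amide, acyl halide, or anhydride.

8

CH2CONHCH2: amide, 1 C=O (running total 1).
CH(NHCOCH3): amide, 1 C=O (running total 2).
CH(OCOCH3): ester, 1 C=O (running total 3).
CH2CONHCH2: amide, 1 C=O (running total 4).
CH(CHO): aldehyde, 1 C=O (running total 5).
CH2COOCH2: ester, 1 C=O (running total 6).
CH(NHCOCH3): amide, 1 C=O (running total 7).
CHO: aldehyde, 1 C=O (running total 8).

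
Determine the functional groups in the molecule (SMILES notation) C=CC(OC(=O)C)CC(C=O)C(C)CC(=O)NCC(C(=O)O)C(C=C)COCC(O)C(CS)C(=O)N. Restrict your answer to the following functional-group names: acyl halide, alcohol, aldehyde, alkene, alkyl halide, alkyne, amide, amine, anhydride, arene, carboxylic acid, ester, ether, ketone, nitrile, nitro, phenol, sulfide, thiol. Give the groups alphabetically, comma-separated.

C=C double bond → alkene.
pendant –OC(=O)CH3: an acyloxy group → ester.
pendant –CHO: carbonyl C bonded to C and H → aldehyde.
–C(=O)–N– linkage → amide (the N is not an amine).
pendant –COOH: carbonyl C bonded to C and –OH → carboxylic acid.
pendant –CH=CH2: C=C double bond → alkene.
C–O–C with sp³ carbons on both sides and no adjacent C=O → ether.
–OH on an sp³ carbon → alcohol (secondary).
pendant –CH2SH → thiol.
–C(=O)NH2: carbonyl C bonded to C and to N → amide (the N is not a separate amine).

alcohol, aldehyde, alkene, amide, carboxylic acid, ester, ether, thiol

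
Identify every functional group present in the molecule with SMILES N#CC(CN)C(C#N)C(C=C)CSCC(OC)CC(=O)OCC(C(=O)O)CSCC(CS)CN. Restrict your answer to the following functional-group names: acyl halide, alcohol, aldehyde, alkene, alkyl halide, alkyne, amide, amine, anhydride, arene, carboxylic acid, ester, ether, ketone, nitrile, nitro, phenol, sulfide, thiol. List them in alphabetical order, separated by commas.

N≡C–: carbon triple-bonded to nitrogen → nitrile.
pendant –CH2NH2: N on sp³ C, no adjacent C=O → amine.
pendant –C≡N: nitrile.
pendant –CH=CH2: C=C double bond → alkene.
C–S–C linkage → sulfide (thioether).
pendant –OCH3: C–O–C with sp³ C, no adjacent C=O → ether.
–C(=O)–O–C with C on the carbonyl side → ester.
pendant –COOH: carbonyl C bonded to C and –OH → carboxylic acid.
C–S–C linkage → sulfide (thioether).
pendant –CH2SH → thiol.
–NH2 on an sp³ carbon with no adjacent C=O → amine.

alkene, amine, carboxylic acid, ester, ether, nitrile, sulfide, thiol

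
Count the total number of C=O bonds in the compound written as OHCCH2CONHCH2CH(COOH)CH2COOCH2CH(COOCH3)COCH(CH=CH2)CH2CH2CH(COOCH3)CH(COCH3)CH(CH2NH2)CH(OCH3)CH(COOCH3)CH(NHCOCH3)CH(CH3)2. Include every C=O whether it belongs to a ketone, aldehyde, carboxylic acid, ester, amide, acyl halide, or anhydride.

OHC: aldehyde, 1 C=O (running total 1).
CH2CONHCH2: amide, 1 C=O (running total 2).
CH(COOH): carboxylic acid, 1 C=O (running total 3).
CH2COOCH2: ester, 1 C=O (running total 4).
CH(COOCH3): ester, 1 C=O (running total 5).
CO: ketone, 1 C=O (running total 6).
CH(COOCH3): ester, 1 C=O (running total 7).
CH(COCH3): ketone, 1 C=O (running total 8).
CH(COOCH3): ester, 1 C=O (running total 9).
CH(NHCOCH3): amide, 1 C=O (running total 10).

10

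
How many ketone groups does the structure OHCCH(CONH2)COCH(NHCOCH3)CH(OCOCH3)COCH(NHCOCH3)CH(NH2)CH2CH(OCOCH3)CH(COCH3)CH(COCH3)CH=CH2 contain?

4

Taking each segment in turn:
  OHC: terminal –CHO: carbonyl C bonded to H and C → aldehyde.
  CH(CONH2): pendant –CONH2: carbonyl C bonded to C and N → amide.
  CO: –C(=O)– with carbon on both sides → ketone.
  CH(NHCOCH3): pendant –NHC(=O)CH3: N bonded to a carbonyl → amide (not amine).
  CH(OCOCH3): pendant –OC(=O)CH3: an acyloxy group → ester.
  CO: –C(=O)– with carbon on both sides → ketone.
  CH(NHCOCH3): pendant –NHC(=O)CH3: N bonded to a carbonyl → amide (not amine).
  CH(NH2): –NH2 on an sp³ carbon with no adjacent C=O → amine.
  CH(OCOCH3): pendant –OC(=O)CH3: an acyloxy group → ester.
  CH(COCH3): pendant –COCH3: carbonyl C bonded to two carbons → ketone.
  CH(COCH3): pendant –COCH3: carbonyl C bonded to two carbons → ketone.
  CH=CH2: C=C double bond → alkene.
Ketone appears at: CO, CO, CH(COCH3), CH(COCH3) → 4.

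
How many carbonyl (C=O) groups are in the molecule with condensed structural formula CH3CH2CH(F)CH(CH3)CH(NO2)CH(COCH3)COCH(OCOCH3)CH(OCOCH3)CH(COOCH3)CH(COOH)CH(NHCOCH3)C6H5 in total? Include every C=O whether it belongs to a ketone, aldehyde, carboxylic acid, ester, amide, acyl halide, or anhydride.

7

CH(COCH3): ketone, 1 C=O (running total 1).
CO: ketone, 1 C=O (running total 2).
CH(OCOCH3): ester, 1 C=O (running total 3).
CH(OCOCH3): ester, 1 C=O (running total 4).
CH(COOCH3): ester, 1 C=O (running total 5).
CH(COOH): carboxylic acid, 1 C=O (running total 6).
CH(NHCOCH3): amide, 1 C=O (running total 7).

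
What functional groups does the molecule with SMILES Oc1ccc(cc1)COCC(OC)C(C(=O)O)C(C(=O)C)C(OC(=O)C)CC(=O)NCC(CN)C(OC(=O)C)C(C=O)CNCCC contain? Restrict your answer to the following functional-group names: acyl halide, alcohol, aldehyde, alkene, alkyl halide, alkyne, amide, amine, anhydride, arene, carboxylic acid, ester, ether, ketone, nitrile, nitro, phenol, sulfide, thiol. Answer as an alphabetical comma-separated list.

–OH attached directly to an aromatic ring → phenol (not alcohol); the ring itself is an arene.
C–O–C with sp³ carbons on both sides and no adjacent C=O → ether.
pendant –OCH3: C–O–C with sp³ C, no adjacent C=O → ether.
pendant –COOH: carbonyl C bonded to C and –OH → carboxylic acid.
pendant –COCH3: carbonyl C bonded to two carbons → ketone.
pendant –OC(=O)CH3: an acyloxy group → ester.
–C(=O)–N– linkage → amide (the N is not an amine).
pendant –CH2NH2: N on sp³ C, no adjacent C=O → amine.
pendant –OC(=O)CH3: an acyloxy group → ester.
pendant –CHO: carbonyl C bonded to C and H → aldehyde.
C–N–C with sp³ carbons and no adjacent C=O → amine (secondary).

aldehyde, amide, amine, arene, carboxylic acid, ester, ether, ketone, phenol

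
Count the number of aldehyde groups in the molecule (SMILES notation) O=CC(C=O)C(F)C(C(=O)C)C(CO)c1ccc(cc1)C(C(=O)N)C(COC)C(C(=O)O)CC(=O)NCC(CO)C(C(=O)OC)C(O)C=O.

3

Taking each segment in turn:
  OHC: terminal –CHO: carbonyl C bonded to H and C → aldehyde.
  CH(CHO): pendant –CHO: carbonyl C bonded to C and H → aldehyde.
  CH(F): halogen on an sp³ carbon → alkyl halide.
  CH(COCH3): pendant –COCH3: carbonyl C bonded to two carbons → ketone.
  CH(CH2OH): pendant –CH2OH on an sp³ backbone C → alcohol.
  C6H4: para-disubstituted benzene ring → arene.
  CH(CONH2): pendant –CONH2: carbonyl C bonded to C and N → amide.
  CH(CH2OCH3): pendant –CH2OCH3: C–O–C linkage → ether.
  CH(COOH): pendant –COOH: carbonyl C bonded to C and –OH → carboxylic acid.
  CH2CONHCH2: –C(=O)–N– linkage → amide (the N is not an amine).
  CH(CH2OH): pendant –CH2OH on an sp³ backbone C → alcohol.
  CH(COOCH3): pendant –COOCH3: carbonyl C bonded to C and –OCH3 → ester.
  CH(OH): –OH on an sp³ carbon → alcohol (secondary).
  CHO: terminal –CHO: carbonyl C bonded to H and C → aldehyde.
Aldehyde appears at: OHC, CH(CHO), CHO → 3.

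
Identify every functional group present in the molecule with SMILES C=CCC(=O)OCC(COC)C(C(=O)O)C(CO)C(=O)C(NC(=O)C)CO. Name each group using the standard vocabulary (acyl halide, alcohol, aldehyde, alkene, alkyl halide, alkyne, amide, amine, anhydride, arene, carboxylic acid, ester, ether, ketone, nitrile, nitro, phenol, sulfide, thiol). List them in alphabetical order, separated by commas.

C=C double bond → alkene.
–C(=O)–O–C with C on the carbonyl side → ester.
pendant –CH2OCH3: C–O–C linkage → ether.
pendant –COOH: carbonyl C bonded to C and –OH → carboxylic acid.
pendant –CH2OH on an sp³ backbone C → alcohol.
–C(=O)– with carbon on both sides → ketone.
pendant –NHC(=O)CH3: N bonded to a carbonyl → amide (not amine).
–OH on an sp³ carbon → alcohol.

alcohol, alkene, amide, carboxylic acid, ester, ether, ketone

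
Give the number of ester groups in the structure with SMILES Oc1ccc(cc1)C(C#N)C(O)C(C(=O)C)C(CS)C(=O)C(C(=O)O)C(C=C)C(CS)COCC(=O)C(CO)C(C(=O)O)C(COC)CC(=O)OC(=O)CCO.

–OH attached directly to an aromatic ring → phenol (not alcohol); the ring itself is an arene.
pendant –C≡N: nitrile.
–OH on an sp³ carbon → alcohol (secondary).
pendant –COCH3: carbonyl C bonded to two carbons → ketone.
pendant –CH2SH → thiol.
–C(=O)– with carbon on both sides → ketone.
pendant –COOH: carbonyl C bonded to C and –OH → carboxylic acid.
pendant –CH=CH2: C=C double bond → alkene.
pendant –CH2SH → thiol.
C–O–C with sp³ carbons on both sides and no adjacent C=O → ether.
–C(=O)– with carbon on both sides → ketone.
pendant –CH2OH on an sp³ backbone C → alcohol.
pendant –COOH: carbonyl C bonded to C and –OH → carboxylic acid.
pendant –CH2OCH3: C–O–C linkage → ether.
two acyl groups sharing one oxygen, –C(=O)–O–C(=O)– → anhydride.
–OH on an sp³ carbon → alcohol.
No segment is a ester: CH(COCH3) is ketone, not ester; CO is ketone, not ester; CH(COOH) is carboxylic acid, not ester. → 0.

0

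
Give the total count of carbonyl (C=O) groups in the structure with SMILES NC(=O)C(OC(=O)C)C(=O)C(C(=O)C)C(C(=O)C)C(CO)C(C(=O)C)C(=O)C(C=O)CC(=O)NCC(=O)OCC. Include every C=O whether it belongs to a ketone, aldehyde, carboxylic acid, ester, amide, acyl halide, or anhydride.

H2NCO: amide, 1 C=O (running total 1).
CH(OCOCH3): ester, 1 C=O (running total 2).
CO: ketone, 1 C=O (running total 3).
CH(COCH3): ketone, 1 C=O (running total 4).
CH(COCH3): ketone, 1 C=O (running total 5).
CH(COCH3): ketone, 1 C=O (running total 6).
CO: ketone, 1 C=O (running total 7).
CH(CHO): aldehyde, 1 C=O (running total 8).
CH2CONHCH2: amide, 1 C=O (running total 9).
COOCH2CH3: ester, 1 C=O (running total 10).

10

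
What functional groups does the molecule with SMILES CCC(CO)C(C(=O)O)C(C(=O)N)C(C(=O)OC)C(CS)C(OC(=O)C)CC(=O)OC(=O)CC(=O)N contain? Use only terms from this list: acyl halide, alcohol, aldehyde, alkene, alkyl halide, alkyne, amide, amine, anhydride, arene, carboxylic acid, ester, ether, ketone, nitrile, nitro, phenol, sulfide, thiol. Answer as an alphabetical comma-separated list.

alcohol, amide, anhydride, carboxylic acid, ester, thiol

Taking each segment in turn:
  CH(CH2OH): pendant –CH2OH on an sp³ backbone C → alcohol.
  CH(COOH): pendant –COOH: carbonyl C bonded to C and –OH → carboxylic acid.
  CH(CONH2): pendant –CONH2: carbonyl C bonded to C and N → amide.
  CH(COOCH3): pendant –COOCH3: carbonyl C bonded to C and –OCH3 → ester.
  CH(CH2SH): pendant –CH2SH → thiol.
  CH(OCOCH3): pendant –OC(=O)CH3: an acyloxy group → ester.
  CH2CO-O-COCH2: two acyl groups sharing one oxygen, –C(=O)–O–C(=O)– → anhydride.
  CONH2: –C(=O)NH2: carbonyl C bonded to C and to N → amide (the N is not a separate amine).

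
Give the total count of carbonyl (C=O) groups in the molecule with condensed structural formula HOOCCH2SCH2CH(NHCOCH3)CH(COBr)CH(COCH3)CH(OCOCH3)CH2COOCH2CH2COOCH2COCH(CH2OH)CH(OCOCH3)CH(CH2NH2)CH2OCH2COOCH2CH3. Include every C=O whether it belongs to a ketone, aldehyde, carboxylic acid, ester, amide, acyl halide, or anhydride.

10

HOOC: carboxylic acid, 1 C=O (running total 1).
CH(NHCOCH3): amide, 1 C=O (running total 2).
CH(COBr): acyl halide, 1 C=O (running total 3).
CH(COCH3): ketone, 1 C=O (running total 4).
CH(OCOCH3): ester, 1 C=O (running total 5).
CH2COOCH2: ester, 1 C=O (running total 6).
CH2COOCH2: ester, 1 C=O (running total 7).
CO: ketone, 1 C=O (running total 8).
CH(OCOCH3): ester, 1 C=O (running total 9).
COOCH2CH3: ester, 1 C=O (running total 10).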